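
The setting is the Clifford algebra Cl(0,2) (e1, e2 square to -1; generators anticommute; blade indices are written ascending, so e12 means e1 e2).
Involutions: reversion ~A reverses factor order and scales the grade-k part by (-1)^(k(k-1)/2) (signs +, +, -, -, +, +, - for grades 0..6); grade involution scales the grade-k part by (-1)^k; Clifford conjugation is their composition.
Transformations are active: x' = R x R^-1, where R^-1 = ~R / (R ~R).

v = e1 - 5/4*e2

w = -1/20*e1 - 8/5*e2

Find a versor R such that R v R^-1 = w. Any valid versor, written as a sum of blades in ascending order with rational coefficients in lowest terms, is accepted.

A norm check does it: q(v) = q(w) = -41/16, hence R = v + w = 19/20*e1 - 57/20*e2 realises the map — parallel part kept, (v - w)/2 negated, v carried to w.
Answer: 19/20*e1 - 57/20*e2


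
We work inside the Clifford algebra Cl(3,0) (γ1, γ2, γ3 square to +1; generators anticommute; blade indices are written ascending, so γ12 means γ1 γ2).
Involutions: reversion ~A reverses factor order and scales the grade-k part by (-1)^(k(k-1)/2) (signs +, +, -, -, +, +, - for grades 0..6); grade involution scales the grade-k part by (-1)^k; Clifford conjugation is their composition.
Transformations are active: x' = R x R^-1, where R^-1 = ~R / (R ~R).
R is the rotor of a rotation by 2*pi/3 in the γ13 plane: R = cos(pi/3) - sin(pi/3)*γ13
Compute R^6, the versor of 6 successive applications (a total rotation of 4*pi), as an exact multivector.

Rotor phase runs at HALF the rotation angle; powers of one rotor simply add phase, so after 6 steps in γ13 the phase is 6*pi/3 = 2*pi and R^6 = cos(2*pi) - sin(2*pi)*γ13.
cos(2*pi) = 1 and sin(2*pi) = 0, so R^6 = 1. The total rotation 4*pi is 2 full turns, so every vector returns to itself, yet the rotor is +1, back on the identity sheet (an even number of 2*pi turns).
Answer: 1


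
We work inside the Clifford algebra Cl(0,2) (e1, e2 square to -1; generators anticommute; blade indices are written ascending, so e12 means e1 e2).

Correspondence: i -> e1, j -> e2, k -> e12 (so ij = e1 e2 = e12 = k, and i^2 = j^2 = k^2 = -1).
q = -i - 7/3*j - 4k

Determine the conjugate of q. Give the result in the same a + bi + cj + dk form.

In blades: q = -e1 - 7/3*e2 - 4*e12.
Conjugation here is Clifford conjugation: the scalar is fixed and the grade-1 and grade-2 blades all flip sign, giving e1 + 7/3*e2 + 4*e12; translating back:
Answer: i + 7/3*j + 4k


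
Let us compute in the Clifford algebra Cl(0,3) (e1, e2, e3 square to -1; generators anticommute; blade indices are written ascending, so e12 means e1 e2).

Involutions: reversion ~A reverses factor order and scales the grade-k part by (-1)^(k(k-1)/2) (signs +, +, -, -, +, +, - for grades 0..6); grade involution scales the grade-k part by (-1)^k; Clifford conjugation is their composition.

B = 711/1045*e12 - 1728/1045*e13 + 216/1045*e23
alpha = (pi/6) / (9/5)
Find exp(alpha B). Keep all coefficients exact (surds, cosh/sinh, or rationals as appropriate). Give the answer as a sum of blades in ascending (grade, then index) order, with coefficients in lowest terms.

B^2 term by term: the squares give (711/1045)^2*(e12)^2 + (-1728/1045)^2*(e13)^2 + (216/1045)^2*(e23)^2 = 505521/1092025*(-1) + 2985984/1092025*(-1) + 46656/1092025*(-1) = -81/25 (each basis 2-blade squares to minus the product of its generators' squares); cross terms between blades sharing an index anticommute and cancel. So B^2 = -81/25.
B^2 = -81/25 — the negative square puts this in the circular regime; l = 9/5, alpha*l = pi/6, so exp(alpha B) = cos(pi/6) + (sin(pi/6)/(9/5))*B = sqrt(3)/2 + (5/18)*B.
Answer: sqrt(3)/2 + 79/418*e12 - 96/209*e13 + 12/209*e23


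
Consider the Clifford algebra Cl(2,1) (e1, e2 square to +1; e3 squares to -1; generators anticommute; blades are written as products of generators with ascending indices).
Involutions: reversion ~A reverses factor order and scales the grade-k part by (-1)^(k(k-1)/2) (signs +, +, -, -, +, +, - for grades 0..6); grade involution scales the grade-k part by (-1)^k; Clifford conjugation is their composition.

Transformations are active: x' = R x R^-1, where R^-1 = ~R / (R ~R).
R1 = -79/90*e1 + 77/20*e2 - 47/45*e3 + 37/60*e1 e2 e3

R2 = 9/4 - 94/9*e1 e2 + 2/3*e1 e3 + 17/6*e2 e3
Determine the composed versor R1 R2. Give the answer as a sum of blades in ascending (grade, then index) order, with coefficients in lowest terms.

Distribute over the terms of R1 (each basis-blade product reordered to ascending indices, repeated generators contracted through their squares):
(-79/90*e1) R2 = -79/40*e1 + 3713/405*e2 - 79/135*e3 - 1343/540*e1 e2 e3
(77/20*e2) R2 = 3619/90*e1 + 693/80*e2 + 1309/120*e3 - 77/30*e1 e2 e3
(-47/45*e3) R2 = -94/135*e1 - 799/270*e2 - 47/20*e3 + 4418/405*e1 e2 e3
(37/60*e1 e2 e3) R2 = 629/360*e1 - 37/90*e2 + 1739/270*e3 + 111/80*e1 e2 e3
Summing the partial products and collecting blades:
Answer: 4243/108*e1 + 93701/6480*e2 + 5189/360*e3 + 46931/6480*e1 e2 e3


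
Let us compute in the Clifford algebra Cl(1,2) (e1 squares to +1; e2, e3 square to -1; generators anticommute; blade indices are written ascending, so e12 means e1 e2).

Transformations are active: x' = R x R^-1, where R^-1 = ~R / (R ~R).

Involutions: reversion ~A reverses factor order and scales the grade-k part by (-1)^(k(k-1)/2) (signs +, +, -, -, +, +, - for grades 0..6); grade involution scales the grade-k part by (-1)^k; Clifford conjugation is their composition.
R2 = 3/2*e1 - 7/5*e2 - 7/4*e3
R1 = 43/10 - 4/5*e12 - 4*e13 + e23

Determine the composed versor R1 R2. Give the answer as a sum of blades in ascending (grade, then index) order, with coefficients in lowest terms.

Distribute over the terms of R2 (each basis-blade product reordered to ascending indices, repeated generators contracted through their squares):
R1 (3/2*e1) = 129/20*e1 + 6/5*e2 + 6*e3 + 3/2*e123
R1 (-7/5*e2) = -28/25*e1 - 301/50*e2 - 7/5*e3 - 28/5*e123
R1 (-7/4*e3) = -7*e1 + 7/4*e2 - 301/40*e3 + 7/5*e123
Summing the partial products and collecting blades:
Answer: -167/100*e1 - 307/100*e2 - 117/40*e3 - 27/10*e123


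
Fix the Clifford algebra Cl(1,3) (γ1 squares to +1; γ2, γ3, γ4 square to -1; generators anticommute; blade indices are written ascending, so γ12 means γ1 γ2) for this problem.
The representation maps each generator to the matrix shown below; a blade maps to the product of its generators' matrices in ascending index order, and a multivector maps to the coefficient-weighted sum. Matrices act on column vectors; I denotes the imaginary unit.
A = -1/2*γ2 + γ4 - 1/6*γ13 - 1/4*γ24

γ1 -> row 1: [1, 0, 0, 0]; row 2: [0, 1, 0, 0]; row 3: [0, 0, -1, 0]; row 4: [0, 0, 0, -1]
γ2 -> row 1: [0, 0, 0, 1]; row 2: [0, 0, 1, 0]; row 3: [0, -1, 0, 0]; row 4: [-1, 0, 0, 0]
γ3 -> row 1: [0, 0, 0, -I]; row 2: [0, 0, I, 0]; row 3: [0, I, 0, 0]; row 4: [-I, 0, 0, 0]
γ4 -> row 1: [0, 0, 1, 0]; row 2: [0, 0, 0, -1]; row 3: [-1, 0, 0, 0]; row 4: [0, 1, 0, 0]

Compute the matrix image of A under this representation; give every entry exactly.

Bivector images (products of the table entries): rho(γ13) = rho(γ1)rho(γ3) = row 1: [0, 0, 0, -I]; row 2: [0, 0, I, 0]; row 3: [0, -I, 0, 0]; row 4: [I, 0, 0, 0]; rho(γ24) = rho(γ2)rho(γ4) = row 1: [0, 1, 0, 0]; row 2: [-1, 0, 0, 0]; row 3: [0, 0, 0, 1]; row 4: [0, 0, -1, 0].
M = (-1/2)*rho(γ2) + (1)*rho(γ4) + (-1/6)*rho(γ13) + (-1/4)*rho(γ24), summed entrywise:
Answer: row 1: [0, -1/4, 1, -1/2 + I/6]; row 2: [1/4, 0, -1/2 - I/6, -1]; row 3: [-1, 1/2 + I/6, 0, -1/4]; row 4: [1/2 - I/6, 1, 1/4, 0]


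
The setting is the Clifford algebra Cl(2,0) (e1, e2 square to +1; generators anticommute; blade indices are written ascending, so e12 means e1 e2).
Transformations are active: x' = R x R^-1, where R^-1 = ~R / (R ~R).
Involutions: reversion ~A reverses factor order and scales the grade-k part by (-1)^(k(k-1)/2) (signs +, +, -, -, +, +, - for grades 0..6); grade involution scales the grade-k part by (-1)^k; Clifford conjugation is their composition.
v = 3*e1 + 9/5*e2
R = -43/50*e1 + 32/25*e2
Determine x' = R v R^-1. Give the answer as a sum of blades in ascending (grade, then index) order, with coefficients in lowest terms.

~R = -43/50*e1 + 32/25*e2, and R ~R = 1189/500, so R^-1 = ~R / (1189/500).
R v = -69/250 - 1347/250*e12
Answer: -83241/29725*e1 - 62337/29725*e2


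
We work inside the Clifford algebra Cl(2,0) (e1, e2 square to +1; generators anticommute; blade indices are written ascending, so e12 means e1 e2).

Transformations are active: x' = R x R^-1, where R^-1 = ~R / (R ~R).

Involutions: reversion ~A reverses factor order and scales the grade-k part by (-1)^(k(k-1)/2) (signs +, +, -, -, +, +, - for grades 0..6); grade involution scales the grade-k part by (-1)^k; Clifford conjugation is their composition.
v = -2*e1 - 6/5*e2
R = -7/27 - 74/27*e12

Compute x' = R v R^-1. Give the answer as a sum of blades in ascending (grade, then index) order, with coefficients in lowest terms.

~R = -7/27 + 74/27*e12, and R ~R = 5525/729, so R^-1 = ~R / (5525/729).
R v = 514/135*e1 - 698/135*e2
Answer: 48054/27625*e1 + 42922/27625*e2


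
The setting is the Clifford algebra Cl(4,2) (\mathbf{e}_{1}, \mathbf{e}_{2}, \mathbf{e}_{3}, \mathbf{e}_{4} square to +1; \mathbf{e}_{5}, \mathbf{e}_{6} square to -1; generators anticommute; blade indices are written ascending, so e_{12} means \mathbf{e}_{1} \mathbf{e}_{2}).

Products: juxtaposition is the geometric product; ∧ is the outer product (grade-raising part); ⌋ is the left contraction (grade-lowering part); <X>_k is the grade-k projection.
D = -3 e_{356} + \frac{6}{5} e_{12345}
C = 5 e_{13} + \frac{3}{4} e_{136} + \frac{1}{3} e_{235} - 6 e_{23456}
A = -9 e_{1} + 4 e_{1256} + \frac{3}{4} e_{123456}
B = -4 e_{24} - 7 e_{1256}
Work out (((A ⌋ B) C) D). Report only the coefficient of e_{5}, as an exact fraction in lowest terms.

step 1: -28 + 63 e_{256}
step 2: -140 e_{13} + 378 e_{34} + 21 e_{36} - 21 e_{136} - \frac{28}{3} e_{235} + \frac{189}{4} e_{1235} - 315 e_{12356} + 168 e_{23456}
step 3: \frac{567}{10} e_{4} + 63 e_{5} - 945 e_{12} - \frac{56}{5} e_{14} - 63 e_{15} + \frac{1008}{5} e_{16} - 504 e_{24} + 28 e_{26} + 378 e_{46} - \frac{2268}{5} e_{125} - \frac{567}{4} e_{126} + 420 e_{156} - 168 e_{245} + 1134 e_{456} + \frac{126}{5} e_{2456} - \frac{126}{5} e_{12456}
Answer: 63


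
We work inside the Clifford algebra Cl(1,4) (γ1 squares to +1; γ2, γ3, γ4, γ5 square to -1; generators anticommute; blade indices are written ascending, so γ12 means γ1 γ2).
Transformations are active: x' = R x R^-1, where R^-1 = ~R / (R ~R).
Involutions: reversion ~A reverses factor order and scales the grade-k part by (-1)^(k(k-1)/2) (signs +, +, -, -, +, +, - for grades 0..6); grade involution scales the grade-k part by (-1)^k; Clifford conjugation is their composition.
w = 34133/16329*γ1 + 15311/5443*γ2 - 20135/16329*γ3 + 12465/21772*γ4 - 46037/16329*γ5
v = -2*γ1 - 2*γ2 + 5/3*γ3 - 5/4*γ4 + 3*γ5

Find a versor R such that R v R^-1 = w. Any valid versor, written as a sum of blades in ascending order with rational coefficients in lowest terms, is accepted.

Sketch: the shared square -1921/144 makes R = v + w = 1475/16329*γ1 + 4425/5443*γ2 + 2360/5443*γ3 - 7375/10886*γ4 + 2950/16329*γ5 the natural versor; its sandwich fixes that direction, negates (v - w)/2, and sends v to w.
Answer: 1475/16329*γ1 + 4425/5443*γ2 + 2360/5443*γ3 - 7375/10886*γ4 + 2950/16329*γ5


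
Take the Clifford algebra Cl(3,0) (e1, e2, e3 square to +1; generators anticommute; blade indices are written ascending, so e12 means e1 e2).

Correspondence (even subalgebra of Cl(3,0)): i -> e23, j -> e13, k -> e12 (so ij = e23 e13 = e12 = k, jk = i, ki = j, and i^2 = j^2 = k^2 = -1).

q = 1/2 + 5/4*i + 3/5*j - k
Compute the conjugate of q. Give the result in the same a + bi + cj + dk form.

In blades: q = 1/2 - e12 + 3/5*e13 + 5/4*e23.
Quaternion conjugation is reversion on the even subalgebra: the scalar is fixed and every grade-2 blade flips sign, giving 1/2 + e12 - 3/5*e13 - 5/4*e23; translating back:
Answer: 1/2 - 5/4*i - 3/5*j + k


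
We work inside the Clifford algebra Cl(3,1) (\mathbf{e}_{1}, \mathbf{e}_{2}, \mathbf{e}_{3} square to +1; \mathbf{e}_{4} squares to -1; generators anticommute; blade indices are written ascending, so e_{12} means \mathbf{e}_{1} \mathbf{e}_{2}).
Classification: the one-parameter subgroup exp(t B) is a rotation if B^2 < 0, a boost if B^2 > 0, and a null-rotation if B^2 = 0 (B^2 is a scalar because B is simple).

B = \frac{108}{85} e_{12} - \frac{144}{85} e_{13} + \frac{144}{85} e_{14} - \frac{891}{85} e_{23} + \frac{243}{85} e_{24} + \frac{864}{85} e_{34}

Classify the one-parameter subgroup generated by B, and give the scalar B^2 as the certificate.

B^2 term by term: the squares give (\frac{108}{85})^2*(e_{12})^2 + (-\frac{144}{85})^2*(e_{13})^2 + (\frac{144}{85})^2*(e_{14})^2 + (-\frac{891}{85})^2*(e_{23})^2 + (\frac{243}{85})^2*(e_{24})^2 + (\frac{864}{85})^2*(e_{34})^2 = \frac{11664}{7225}*(-1) + \frac{20736}{7225}*(-1) + \frac{20736}{7225}*(+1) + \frac{793881}{7225}*(-1) + \frac{59049}{7225}*(+1) + \frac{746496}{7225}*(+1) = 0 (each basis 2-blade squares to minus the product of its generators' squares); cross terms between blades sharing an index anticommute and cancel; the commuting (index-disjoint) pairs give grade-4 terms 2*c*c'*(blade product), which cancel blade by blade — e_{1234}: \frac{186624}{7225} + \frac{69984}{7225} - \frac{256608}{7225} = 0 — confirming B is simple. So B^2 = 0.
Answer: null-rotation, certificate B^2 = 0. B^2 = 0 is basis-independent, so its sign is the whole story.


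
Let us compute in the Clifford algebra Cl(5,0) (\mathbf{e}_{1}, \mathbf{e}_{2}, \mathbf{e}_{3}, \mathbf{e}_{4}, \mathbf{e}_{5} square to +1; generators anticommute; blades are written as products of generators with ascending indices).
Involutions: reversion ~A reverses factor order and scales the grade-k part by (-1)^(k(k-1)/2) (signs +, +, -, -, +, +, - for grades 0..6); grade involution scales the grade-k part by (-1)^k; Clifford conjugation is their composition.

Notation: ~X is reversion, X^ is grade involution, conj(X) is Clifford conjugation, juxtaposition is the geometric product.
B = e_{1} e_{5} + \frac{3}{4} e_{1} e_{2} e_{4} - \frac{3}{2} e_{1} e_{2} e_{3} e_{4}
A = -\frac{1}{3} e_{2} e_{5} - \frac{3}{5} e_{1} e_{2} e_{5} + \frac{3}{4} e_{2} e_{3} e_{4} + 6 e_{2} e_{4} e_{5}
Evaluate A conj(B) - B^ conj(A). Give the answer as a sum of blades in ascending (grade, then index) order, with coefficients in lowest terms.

first term: -\frac{9}{8} e_{1} + \frac{3}{5} e_{2} + \frac{1}{3} e_{1} e_{2} - \frac{9}{16} e_{1} e_{3} + \frac{9}{2} e_{1} e_{5} - \frac{9}{20} e_{4} e_{5} + 6 e_{1} e_{2} e_{4} - 9 e_{1} e_{3} e_{5} - \frac{1}{4} e_{1} e_{4} e_{5} - \frac{9}{10} e_{3} e_{4} e_{5} - \frac{1}{2} e_{1} e_{3} e_{4} e_{5} + \frac{3}{4} e_{1} e_{2} e_{3} e_{4} e_{5}
second term: \frac{9}{8} e_{1} - \frac{3}{5} e_{2} - \frac{1}{3} e_{1} e_{2} - \frac{9}{16} e_{1} e_{3} + \frac{9}{2} e_{1} e_{5} - \frac{9}{20} e_{4} e_{5} + 6 e_{1} e_{2} e_{4} - 9 e_{1} e_{3} e_{5} + \frac{1}{4} e_{1} e_{4} e_{5} - \frac{9}{10} e_{3} e_{4} e_{5} - \frac{1}{2} e_{1} e_{3} e_{4} e_{5} - \frac{3}{4} e_{1} e_{2} e_{3} e_{4} e_{5}
Answer: -\frac{9}{4} e_{1} + \frac{6}{5} e_{2} + \frac{2}{3} e_{1} e_{2} - \frac{1}{2} e_{1} e_{4} e_{5} + \frac{3}{2} e_{1} e_{2} e_{3} e_{4} e_{5}


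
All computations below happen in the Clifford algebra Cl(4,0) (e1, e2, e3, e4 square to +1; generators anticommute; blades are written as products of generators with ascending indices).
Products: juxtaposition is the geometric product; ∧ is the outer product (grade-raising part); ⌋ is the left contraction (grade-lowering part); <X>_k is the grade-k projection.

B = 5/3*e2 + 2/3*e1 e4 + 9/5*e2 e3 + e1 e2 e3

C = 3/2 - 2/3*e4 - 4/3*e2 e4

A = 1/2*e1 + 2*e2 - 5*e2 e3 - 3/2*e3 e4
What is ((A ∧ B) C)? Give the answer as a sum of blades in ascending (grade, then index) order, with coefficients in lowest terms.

step 1: 5/6*e1 e2 + 9/10*e1 e2 e3 - 4/3*e1 e2 e4 - 5/2*e2 e3 e4 - 10/3*e1 e2 e3 e4
step 2: -16/9*e1 + 10/3*e3 + 77/36*e1 e2 + 40/9*e1 e3 - 10/9*e1 e4 + 5/3*e2 e3 + 643/180*e1 e2 e3 - 23/9*e1 e2 e4 + 6/5*e1 e3 e4 - 15/4*e2 e3 e4 - 28/5*e1 e2 e3 e4
Answer: -16/9*e1 + 10/3*e3 + 77/36*e1 e2 + 40/9*e1 e3 - 10/9*e1 e4 + 5/3*e2 e3 + 643/180*e1 e2 e3 - 23/9*e1 e2 e4 + 6/5*e1 e3 e4 - 15/4*e2 e3 e4 - 28/5*e1 e2 e3 e4


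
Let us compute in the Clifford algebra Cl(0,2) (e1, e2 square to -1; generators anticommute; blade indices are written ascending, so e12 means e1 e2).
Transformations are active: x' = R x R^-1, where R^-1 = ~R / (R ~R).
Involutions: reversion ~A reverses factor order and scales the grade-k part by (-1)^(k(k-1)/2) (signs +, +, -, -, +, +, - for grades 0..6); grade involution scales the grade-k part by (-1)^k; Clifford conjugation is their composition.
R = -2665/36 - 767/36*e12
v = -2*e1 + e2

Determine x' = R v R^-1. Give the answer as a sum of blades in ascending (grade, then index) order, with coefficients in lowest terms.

~R = -2665/36 + 767/36*e12, and R ~R = 3845257/648, so R^-1 = ~R / (3845257/648).
R v = 6097/36*e1 - 377/12*e2
Answer: -50639/22753*e1 - 4918/22753*e2


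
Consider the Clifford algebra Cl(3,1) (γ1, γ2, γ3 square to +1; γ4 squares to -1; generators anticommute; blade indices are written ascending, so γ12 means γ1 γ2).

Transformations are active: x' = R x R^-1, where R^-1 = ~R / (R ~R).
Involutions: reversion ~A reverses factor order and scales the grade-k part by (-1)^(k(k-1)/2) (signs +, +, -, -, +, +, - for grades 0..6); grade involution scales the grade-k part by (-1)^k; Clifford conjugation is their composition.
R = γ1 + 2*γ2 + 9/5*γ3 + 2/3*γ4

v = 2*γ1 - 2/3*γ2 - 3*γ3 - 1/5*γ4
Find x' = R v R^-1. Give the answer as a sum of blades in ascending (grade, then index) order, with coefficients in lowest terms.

~R = γ1 + 2*γ2 + 9/5*γ3 + 2/3*γ4, and R ~R = 1754/225, so R^-1 = ~R / (1754/225).
R v = -23/5 - 14/3*γ12 - 33/5*γ13 - 23/15*γ14 - 24/5*γ23 + 2/45*γ24 + 41/25*γ34
Answer: -2789/877*γ1 - 4456/2631*γ2 + 768/877*γ3 - 2573/4385*γ4


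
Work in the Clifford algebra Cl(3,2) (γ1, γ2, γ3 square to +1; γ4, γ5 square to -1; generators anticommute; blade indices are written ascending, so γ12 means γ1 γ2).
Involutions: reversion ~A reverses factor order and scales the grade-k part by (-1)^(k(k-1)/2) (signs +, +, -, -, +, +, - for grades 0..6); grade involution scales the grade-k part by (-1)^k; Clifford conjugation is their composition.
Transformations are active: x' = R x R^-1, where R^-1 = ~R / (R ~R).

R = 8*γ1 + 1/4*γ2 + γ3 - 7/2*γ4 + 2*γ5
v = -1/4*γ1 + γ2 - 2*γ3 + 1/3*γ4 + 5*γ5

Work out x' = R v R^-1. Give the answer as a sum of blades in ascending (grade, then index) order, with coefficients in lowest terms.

~R = 8*γ1 + 1/4*γ2 + γ3 - 7/2*γ4 + 2*γ5, and R ~R = 781/16, so R^-1 = ~R / (781/16).
R v = -151/12 + 129/16*γ12 - 63/4*γ13 + 43/24*γ14 + 81/2*γ15 - 3/2*γ23 + 43/12*γ24 - 3/4*γ25 - 20/3*γ34 + 9*γ35 - 109/6*γ45
Answer: -36313/9372*γ1 - 2645/2343*γ2 + 3478/2343*γ3 + 1149/781*γ4 - 14131/2343*γ5


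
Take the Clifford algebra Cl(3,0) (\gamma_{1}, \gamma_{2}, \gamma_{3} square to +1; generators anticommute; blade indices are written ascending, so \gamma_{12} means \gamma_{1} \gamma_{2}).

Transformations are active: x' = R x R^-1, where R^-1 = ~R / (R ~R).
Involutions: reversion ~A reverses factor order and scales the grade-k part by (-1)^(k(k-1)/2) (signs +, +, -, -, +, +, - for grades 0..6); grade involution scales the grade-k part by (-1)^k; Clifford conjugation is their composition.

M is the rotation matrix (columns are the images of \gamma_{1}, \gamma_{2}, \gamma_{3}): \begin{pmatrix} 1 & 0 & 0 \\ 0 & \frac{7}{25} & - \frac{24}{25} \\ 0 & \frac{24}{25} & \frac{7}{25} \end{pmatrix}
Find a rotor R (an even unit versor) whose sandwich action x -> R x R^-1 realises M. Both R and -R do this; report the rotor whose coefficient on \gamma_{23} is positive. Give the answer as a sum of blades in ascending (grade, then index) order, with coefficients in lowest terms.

Method: write R = a + b12*\gamma_{12} + b13*\gamma_{13} + b23*\gamma_{23} with a^2 + b12^2 + b13^2 + b23^2 = 1 (so R^-1 = ~R). Expanding the columns R e_j ~R gives tr M = 4a^2 - 1 and, from the antisymmetric part, M21 - M12 = -4a*b12, M13 - M31 = 4a*b13, M32 - M23 = -4a*b23.
Here tr M = \frac{39}{25}, so a^2 = (1 + tr M)/4 = \frac{16}{25} and a = ±\frac{4}{5}. Taking a = \frac{4}{5}: M21 - M12 = 0, M13 - M31 = 0, M32 - M23 = \frac{48}{25}, giving b12 = 0, b13 = 0, b23 = -\frac{3}{5}, i.e. R = \frac{4}{5} - \frac{3}{5} \gamma_{23}.
Its \gamma_{23} coefficient is negative, so report the other preimage -R.
Answer: -\frac{4}{5} + \frac{3}{5} \gamma_{23}. Note: both R and -R realise this M (trace \frac{39}{25}); the covering map identifies them, and the \gamma_{23}-coefficient sign is the tie-breaker.


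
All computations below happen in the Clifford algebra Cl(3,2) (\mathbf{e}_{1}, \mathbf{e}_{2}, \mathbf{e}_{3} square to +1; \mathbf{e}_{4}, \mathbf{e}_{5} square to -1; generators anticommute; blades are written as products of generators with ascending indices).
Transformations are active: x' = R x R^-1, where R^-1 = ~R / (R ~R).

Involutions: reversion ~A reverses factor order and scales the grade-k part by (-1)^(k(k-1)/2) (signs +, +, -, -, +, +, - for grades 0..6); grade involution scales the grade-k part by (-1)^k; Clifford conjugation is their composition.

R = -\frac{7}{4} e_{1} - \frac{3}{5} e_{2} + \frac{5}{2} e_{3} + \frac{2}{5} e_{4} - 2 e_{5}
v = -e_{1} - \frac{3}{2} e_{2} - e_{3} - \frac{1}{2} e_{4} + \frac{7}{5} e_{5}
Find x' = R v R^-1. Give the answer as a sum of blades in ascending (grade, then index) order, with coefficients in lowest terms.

~R = -\frac{7}{4} e_{1} - \frac{3}{5} e_{2} + \frac{5}{2} e_{3} + \frac{2}{5} e_{4} - 2 e_{5}, and R ~R = \frac{441}{80}, so R^-1 = ~R / (\frac{441}{80}).
R v = \frac{63}{20} + \frac{81}{40} e_{1} e_{2} + \frac{17}{4} e_{1} e_{3} + \frac{51}{40} e_{1} e_{4} - \frac{89}{20} e_{1} e_{5} + \frac{87}{20} e_{2} e_{3} + \frac{9}{10} e_{2} e_{4} - \frac{96}{25} e_{2} e_{5} - \frac{17}{20} e_{3} e_{4} + \frac{3}{2} e_{3} e_{5} - \frac{11}{25} e_{4} e_{5}
Answer: -e_{1} + \frac{57}{70} e_{2} + \frac{27}{7} e_{3} + \frac{67}{70} e_{4} - \frac{129}{35} e_{5}


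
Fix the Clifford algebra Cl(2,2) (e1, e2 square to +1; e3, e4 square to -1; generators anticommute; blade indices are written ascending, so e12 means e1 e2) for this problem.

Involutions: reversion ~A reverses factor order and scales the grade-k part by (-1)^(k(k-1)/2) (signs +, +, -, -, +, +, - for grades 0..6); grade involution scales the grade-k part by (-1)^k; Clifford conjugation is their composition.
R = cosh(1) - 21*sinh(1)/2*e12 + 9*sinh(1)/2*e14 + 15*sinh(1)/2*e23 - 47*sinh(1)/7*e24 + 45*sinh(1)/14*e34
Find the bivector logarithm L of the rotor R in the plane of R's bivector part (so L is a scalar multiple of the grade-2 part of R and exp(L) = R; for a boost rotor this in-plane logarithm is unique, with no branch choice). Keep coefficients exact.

The scalar part of R is cosh(1), giving the rapidity magnitude (cosh is even); the bivector part supplies orientation, its quotient by sinh of the rapidity is the plane, and L = rapidity * plane — unique in that plane, since flipping both signs leaves L unchanged.
Concretely: cosh(rapidity) = cosh(1) gives rapidity = ±1, and since rapidity/sinh(rapidity) is even the sign is immaterial: L = (rapidity/sinh(rapidity)) * <R>_2 = (1/sinh(1)) * <R>_2.
Answer: -21/2*e12 + 9/2*e14 + 15/2*e23 - 47/7*e24 + 45/14*e34


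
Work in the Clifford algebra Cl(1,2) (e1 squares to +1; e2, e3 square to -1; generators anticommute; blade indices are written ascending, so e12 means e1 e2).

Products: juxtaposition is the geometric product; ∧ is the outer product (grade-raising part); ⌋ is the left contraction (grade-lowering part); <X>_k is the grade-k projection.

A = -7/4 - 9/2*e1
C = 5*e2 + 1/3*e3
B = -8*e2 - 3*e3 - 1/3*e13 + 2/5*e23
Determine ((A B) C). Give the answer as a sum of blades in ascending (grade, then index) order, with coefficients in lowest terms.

step 1: 14*e2 + 27/4*e3 + 36*e12 + 169/12*e13 - 7/10*e23 - 9/5*e123
step 2: -289/4 - 6649/36*e1 + 7/30*e2 - 7/2*e3 + 3/5*e12 - 9*e13 - 349/12*e23 - 701/12*e123
Answer: -289/4 - 6649/36*e1 + 7/30*e2 - 7/2*e3 + 3/5*e12 - 9*e13 - 349/12*e23 - 701/12*e123


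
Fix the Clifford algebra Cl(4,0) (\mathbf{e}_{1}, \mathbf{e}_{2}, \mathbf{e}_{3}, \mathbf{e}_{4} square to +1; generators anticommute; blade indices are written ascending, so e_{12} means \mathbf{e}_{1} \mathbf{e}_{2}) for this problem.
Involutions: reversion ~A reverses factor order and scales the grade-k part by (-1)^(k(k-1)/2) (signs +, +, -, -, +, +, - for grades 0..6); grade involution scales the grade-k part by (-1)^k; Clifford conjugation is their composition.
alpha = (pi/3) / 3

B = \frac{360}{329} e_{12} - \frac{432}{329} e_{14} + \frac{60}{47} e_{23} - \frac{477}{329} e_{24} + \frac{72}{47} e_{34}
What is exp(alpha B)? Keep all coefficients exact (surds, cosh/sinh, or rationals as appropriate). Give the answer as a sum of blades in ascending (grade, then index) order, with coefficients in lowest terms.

B^2 term by term: the squares give (\frac{360}{329})^2*(e_{12})^2 + (-\frac{432}{329})^2*(e_{14})^2 + (\frac{60}{47})^2*(e_{23})^2 + (-\frac{477}{329})^2*(e_{24})^2 + (\frac{72}{47})^2*(e_{34})^2 = \frac{129600}{108241}*(-1) + \frac{186624}{108241}*(-1) + \frac{3600}{2209}*(-1) + \frac{227529}{108241}*(-1) + \frac{5184}{2209}*(-1) = -9 (each basis 2-blade squares to minus the product of its generators' squares); cross terms between blades sharing an index anticommute and cancel; the commuting (index-disjoint) pairs give grade-4 terms 2*c*c'*(blade product), which cancel blade by blade — e_{1234}: \frac{51840}{15463} - \frac{51840}{15463} = 0 — confirming B is simple. So B^2 = -9.
B^2 = -9 — a negative square means the series sums to a rotation: l = 3, alpha*l = \frac{\pi}{3}, so exp(alpha B) = cos(\frac{\pi}{3}) + (sin(\frac{\pi}{3})/3)*B = \frac{1}{2} + (\frac{\sqrt{3}}{6})*B.
Answer: \frac{1}{2} + \frac{60 \sqrt{3}}{329} e_{12} - \frac{72 \sqrt{3}}{329} e_{14} + \frac{10 \sqrt{3}}{47} e_{23} - \frac{159 \sqrt{3}}{658} e_{24} + \frac{12 \sqrt{3}}{47} e_{34}


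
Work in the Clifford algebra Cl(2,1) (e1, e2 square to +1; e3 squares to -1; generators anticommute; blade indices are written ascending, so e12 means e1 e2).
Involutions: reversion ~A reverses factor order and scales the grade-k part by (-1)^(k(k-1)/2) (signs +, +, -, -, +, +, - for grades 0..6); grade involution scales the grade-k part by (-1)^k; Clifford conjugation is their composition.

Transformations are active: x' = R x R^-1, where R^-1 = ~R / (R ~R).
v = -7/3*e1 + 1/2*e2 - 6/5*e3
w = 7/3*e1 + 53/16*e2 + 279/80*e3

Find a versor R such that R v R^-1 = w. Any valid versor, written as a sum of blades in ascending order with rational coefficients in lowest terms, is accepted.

Here q(v) = q(w) = 3829/900; the classical choice R = v + w = 61/16*e2 + 183/80*e3 then realises v -> w under the sandwich.
Answer: 61/16*e2 + 183/80*e3


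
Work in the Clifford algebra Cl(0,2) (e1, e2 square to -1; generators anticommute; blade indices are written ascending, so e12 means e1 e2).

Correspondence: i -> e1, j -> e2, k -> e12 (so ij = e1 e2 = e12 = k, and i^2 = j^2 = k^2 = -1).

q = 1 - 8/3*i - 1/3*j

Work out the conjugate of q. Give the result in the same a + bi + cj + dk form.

In blades: q = 1 - 8/3*e1 - 1/3*e2.
Conjugation here is Clifford conjugation: the scalar is fixed and the grade-1 and grade-2 blades all flip sign, giving 1 + 8/3*e1 + 1/3*e2; translating back:
Answer: 1 + 8/3*i + 1/3*j


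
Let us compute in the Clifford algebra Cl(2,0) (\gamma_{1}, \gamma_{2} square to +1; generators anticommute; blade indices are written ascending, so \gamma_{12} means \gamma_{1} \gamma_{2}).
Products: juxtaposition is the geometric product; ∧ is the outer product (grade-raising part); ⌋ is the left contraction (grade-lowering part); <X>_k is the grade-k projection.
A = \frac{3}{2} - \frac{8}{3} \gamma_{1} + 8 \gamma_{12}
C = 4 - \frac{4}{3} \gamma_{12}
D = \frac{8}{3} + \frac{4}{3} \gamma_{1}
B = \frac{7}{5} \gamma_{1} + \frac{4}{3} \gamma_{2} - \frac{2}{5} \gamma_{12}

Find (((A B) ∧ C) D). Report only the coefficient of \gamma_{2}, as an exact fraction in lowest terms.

step 1: -\frac{8}{15} + \frac{383}{30} \gamma_{1} - \frac{122}{15} \gamma_{2} - \frac{187}{45} \gamma_{12}
step 2: -\frac{32}{15} + \frac{766}{15} \gamma_{1} - \frac{488}{15} \gamma_{2} - \frac{716}{45} \gamma_{12}
step 3: \frac{312}{5} + \frac{400}{3} \gamma_{1} - \frac{8848}{135} \gamma_{2} + \frac{128}{135} \gamma_{12}
Answer: -\frac{8848}{135}


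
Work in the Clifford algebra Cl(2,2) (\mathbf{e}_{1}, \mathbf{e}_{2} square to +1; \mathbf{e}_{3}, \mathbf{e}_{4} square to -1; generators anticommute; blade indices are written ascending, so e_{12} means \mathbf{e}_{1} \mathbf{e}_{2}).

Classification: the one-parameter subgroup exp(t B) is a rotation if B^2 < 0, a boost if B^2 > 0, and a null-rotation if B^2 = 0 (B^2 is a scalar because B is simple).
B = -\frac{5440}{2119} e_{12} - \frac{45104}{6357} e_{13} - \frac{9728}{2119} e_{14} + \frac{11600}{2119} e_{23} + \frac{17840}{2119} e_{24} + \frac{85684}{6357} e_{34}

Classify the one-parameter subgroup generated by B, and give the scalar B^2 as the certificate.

B^2 term by term: the squares give (-\frac{5440}{2119})^2*(e_{12})^2 + (-\frac{45104}{6357})^2*(e_{13})^2 + (-\frac{9728}{2119})^2*(e_{14})^2 + (\frac{11600}{2119})^2*(e_{23})^2 + (\frac{17840}{2119})^2*(e_{24})^2 + (\frac{85684}{6357})^2*(e_{34})^2 = \frac{29593600}{4490161}*(-1) + \frac{2034370816}{40411449}*(+1) + \frac{94633984}{4490161}*(+1) + \frac{134560000}{4490161}*(+1) + \frac{318265600}{4490161}*(+1) + \frac{7341747856}{40411449}*(-1) = -16 (each basis 2-blade squares to minus the product of its generators' squares); cross terms between blades sharing an index anticommute and cancel; the commuting (index-disjoint) pairs give grade-4 terms 2*c*c'*(blade product), which cancel blade by blade — e_{1234}: -\frac{932241920}{13470483} + \frac{1609310720}{13470483} - \frac{225689600}{4490161} = 0 — confirming B is simple. So B^2 = -16.
Answer: rotation, certificate B^2 = -16. The class reads off the invariant scalar -16 directly.


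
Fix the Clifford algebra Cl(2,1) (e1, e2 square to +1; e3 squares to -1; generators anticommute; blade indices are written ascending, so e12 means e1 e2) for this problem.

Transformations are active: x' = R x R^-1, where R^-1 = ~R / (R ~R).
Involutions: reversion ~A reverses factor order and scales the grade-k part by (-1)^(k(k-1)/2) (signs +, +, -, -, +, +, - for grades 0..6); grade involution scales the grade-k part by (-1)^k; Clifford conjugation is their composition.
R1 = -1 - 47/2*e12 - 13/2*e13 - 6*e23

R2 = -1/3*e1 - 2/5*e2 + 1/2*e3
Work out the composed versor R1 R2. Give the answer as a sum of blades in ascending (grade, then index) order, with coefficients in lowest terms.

Distribute over the terms of R2 (each basis-blade product reordered to ascending indices, repeated generators contracted through their squares):
R1 (-1/3*e1) = 1/3*e1 - 47/6*e2 - 13/6*e3 + 2*e123
R1 (-2/5*e2) = 47/5*e1 + 2/5*e2 - 12/5*e3 - 13/5*e123
R1 (1/2*e3) = 13/4*e1 + 3*e2 - 1/2*e3 - 47/4*e123
Summing the partial products and collecting blades:
Answer: 779/60*e1 - 133/30*e2 - 76/15*e3 - 247/20*e123


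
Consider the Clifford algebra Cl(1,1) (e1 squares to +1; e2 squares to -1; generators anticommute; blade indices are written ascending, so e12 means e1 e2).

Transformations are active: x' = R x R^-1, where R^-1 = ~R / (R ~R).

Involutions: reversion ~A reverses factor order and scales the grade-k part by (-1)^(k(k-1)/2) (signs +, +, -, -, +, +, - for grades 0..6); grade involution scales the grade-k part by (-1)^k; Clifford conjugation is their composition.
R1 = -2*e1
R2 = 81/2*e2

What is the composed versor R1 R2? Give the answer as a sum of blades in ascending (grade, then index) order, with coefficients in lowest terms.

Distribute over the terms of R1 (each basis-blade product reordered to ascending indices, repeated generators contracted through their squares):
(-2*e1) R2 = -81*e12
Answer: -81*e12


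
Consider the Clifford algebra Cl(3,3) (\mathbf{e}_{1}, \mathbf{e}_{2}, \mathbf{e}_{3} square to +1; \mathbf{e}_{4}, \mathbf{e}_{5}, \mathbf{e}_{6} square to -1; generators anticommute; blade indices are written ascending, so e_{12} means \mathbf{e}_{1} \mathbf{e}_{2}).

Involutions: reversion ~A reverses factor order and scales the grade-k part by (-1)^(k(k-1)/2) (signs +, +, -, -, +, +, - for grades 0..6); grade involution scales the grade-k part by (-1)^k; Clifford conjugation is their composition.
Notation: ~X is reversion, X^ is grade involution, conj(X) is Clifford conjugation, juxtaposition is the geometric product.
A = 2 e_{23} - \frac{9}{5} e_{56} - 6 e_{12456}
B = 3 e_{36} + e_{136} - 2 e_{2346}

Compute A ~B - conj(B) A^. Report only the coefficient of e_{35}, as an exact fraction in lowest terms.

first term: -6 e_{26} - \frac{27}{5} e_{35} + 4 e_{46} - 2 e_{126} + \frac{51}{5} e_{135} + \frac{12}{5} e_{2345} + 18 e_{12345}
second term: 6 e_{26} + \frac{27}{5} e_{35} + 4 e_{46} - 2 e_{126} + \frac{51}{5} e_{135} - \frac{12}{5} e_{2345} + 18 e_{12345}
Answer: -\frac{54}{5}


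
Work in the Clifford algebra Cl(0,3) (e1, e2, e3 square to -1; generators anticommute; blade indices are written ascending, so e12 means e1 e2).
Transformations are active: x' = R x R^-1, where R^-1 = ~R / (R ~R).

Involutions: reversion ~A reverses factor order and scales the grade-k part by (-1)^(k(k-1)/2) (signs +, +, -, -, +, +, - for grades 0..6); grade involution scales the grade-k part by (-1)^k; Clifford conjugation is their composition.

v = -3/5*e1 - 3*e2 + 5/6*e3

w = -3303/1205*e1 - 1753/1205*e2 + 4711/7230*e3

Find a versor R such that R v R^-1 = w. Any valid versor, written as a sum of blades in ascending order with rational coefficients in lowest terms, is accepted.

Sketch: the shared square -9049/900 makes R = v + w = -4026/1205*e1 - 5368/1205*e2 + 5368/3615*e3 the natural versor; its sandwich fixes that direction, negates (v - w)/2, and sends v to w.
Answer: -4026/1205*e1 - 5368/1205*e2 + 5368/3615*e3


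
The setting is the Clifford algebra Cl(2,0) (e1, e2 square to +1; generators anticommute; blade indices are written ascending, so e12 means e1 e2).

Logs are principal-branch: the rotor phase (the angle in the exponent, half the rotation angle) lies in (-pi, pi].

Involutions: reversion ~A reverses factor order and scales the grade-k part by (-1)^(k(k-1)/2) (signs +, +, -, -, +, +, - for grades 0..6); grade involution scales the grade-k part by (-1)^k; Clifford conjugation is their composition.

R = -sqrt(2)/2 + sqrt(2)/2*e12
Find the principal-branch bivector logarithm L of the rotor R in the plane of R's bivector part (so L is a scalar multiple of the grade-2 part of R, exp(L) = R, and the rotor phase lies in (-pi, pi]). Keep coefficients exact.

The scalar part of R is -sqrt(2)/2, and that scalar determines the rotor phase on the principal branch; recovering the unit plane as bivector-part over sine of the phase gives L = phase * plane.
Concretely: cos(phase) = -sqrt(2)/2 gives phase = ±3*pi/4, and since phase/sin(phase) is even the sign is immaterial: L = (phase/sin(phase)) * <R>_2 = (3*sqrt(2)*pi/4) * <R>_2.
Answer: 3*pi/4*e12


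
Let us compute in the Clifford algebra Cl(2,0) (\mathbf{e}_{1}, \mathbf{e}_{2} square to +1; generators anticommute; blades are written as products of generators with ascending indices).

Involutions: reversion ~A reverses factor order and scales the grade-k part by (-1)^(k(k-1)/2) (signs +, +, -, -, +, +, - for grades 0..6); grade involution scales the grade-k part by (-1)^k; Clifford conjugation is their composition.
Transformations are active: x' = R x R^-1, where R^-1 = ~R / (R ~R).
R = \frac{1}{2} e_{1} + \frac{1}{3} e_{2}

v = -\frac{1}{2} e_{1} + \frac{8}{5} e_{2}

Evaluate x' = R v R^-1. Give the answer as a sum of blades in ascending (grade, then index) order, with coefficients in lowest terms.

~R = \frac{1}{2} e_{1} + \frac{1}{3} e_{2}, and R ~R = \frac{13}{36}, so R^-1 = ~R / (\frac{13}{36}).
R v = \frac{17}{60} + \frac{29}{30} e_{1} e_{2}
Answer: \frac{167}{130} e_{1} - \frac{14}{13} e_{2}


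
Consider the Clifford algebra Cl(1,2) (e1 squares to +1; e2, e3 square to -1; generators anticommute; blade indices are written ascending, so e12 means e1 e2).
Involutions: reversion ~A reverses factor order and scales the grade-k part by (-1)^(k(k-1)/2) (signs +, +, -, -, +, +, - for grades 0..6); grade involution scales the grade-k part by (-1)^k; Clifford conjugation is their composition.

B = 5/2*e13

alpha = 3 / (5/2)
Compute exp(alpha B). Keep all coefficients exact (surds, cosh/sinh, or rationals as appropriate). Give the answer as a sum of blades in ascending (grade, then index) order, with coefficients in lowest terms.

B^2 = (5/2)^2*(e13)^2 = 25/4*(+1) = 25/4 (a basis 2-blade squares to minus the product of its generators' squares).
B^2 = 25/4 — the positive square puts this in the hyperbolic regime; l = 5/2, alpha*l = 3, so exp(alpha B) = cosh(3) + (sinh(3)/(5/2))*B = cosh(3) + (2*sinh(3)/5)*B.
Answer: cosh(3) + sinh(3)*e13


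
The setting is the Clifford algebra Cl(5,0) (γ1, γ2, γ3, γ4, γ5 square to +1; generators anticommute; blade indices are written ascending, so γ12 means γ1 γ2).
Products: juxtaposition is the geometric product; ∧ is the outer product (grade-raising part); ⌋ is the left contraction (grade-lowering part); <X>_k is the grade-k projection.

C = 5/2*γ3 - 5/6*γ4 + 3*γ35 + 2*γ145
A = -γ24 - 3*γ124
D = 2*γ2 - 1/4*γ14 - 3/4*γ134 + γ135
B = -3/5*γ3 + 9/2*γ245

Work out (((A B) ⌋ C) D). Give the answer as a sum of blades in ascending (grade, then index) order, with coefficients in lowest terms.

step 1: 9/2*γ5 + 27/2*γ15 - 3/5*γ234 - 9/5*γ1234
step 2: -27/2*γ3 + 27*γ4 + 9*γ14
step 3: 9/4 + 27/4*γ1 - 27/4*γ3 - 81/4*γ13 - 81/8*γ14 + 27/2*γ15 + 27*γ23 - 54*γ24 - 18*γ124 - 27/8*γ134 + 9*γ345 + 27*γ1345
Answer: 9/4 + 27/4*γ1 - 27/4*γ3 - 81/4*γ13 - 81/8*γ14 + 27/2*γ15 + 27*γ23 - 54*γ24 - 18*γ124 - 27/8*γ134 + 9*γ345 + 27*γ1345


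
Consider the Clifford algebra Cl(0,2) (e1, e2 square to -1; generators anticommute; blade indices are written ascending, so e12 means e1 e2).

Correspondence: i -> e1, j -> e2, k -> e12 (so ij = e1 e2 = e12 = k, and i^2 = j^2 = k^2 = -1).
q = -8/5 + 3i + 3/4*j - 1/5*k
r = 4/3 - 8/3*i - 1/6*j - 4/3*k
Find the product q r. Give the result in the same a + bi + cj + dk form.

In blades: q = -8/5 + 3*e1 + 3/4*e2 - 1/5*e12, r = 4/3 - 8/3*e1 - 1/6*e2 - 4/3*e12.
Distribute q over r term by term (generator squares from the signature, products reordered to ascending indices): (-8/5)*r = -32/15 + 64/15*e1 + 4/15*e2 + 32/15*e12; (3*e1)*r = 8 + 4*e1 + 4*e2 - 1/2*e12; (3/4*e2)*r = 1/8 - e1 + e2 + 2*e12; (-1/5*e12)*r = -4/15 - 1/30*e1 + 8/15*e2 - 4/15*e12.
Sum: 229/40 + 217/30*e1 + 29/5*e2 + 101/30*e12; translating back through the correspondence:
Answer: 229/40 + 217/30*i + 29/5*j + 101/30*k


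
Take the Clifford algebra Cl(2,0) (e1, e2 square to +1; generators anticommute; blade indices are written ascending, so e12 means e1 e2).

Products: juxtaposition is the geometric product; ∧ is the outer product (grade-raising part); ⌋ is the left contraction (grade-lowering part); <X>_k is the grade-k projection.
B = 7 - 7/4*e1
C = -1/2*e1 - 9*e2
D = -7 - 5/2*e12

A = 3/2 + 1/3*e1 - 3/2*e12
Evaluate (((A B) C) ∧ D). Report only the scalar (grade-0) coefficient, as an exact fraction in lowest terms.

step 1: 119/12 - 7/24*e1 - 21/8*e2 - 21/2*e12
step 2: 1141/48 + 2149/24*e1 - 189/2*e2 + 21/16*e12
step 3: -7987/48 - 15043/24*e1 + 1323/2*e2 - 6587/96*e12
Answer: -7987/48


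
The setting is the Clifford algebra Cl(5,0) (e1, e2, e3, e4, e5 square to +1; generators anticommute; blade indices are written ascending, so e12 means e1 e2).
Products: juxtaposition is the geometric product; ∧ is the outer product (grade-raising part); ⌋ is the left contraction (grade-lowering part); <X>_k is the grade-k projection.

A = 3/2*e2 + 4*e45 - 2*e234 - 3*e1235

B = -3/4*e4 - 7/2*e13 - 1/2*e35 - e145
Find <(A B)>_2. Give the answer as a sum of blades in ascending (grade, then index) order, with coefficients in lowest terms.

step 1: 4*e1 + 3*e5 - 3/2*e12 + 3/2*e23 - 9/8*e24 + 21/2*e25 - 2*e34 + 21/4*e123 + 7*e124 + 3*e234 - 3/4*e235 - e245 - 2*e1235 + 3/2*e1245 - 14*e1345 - 9/4*e12345
step 2: -3/2*e12 + 3/2*e23 - 9/8*e24 + 21/2*e25 - 2*e34
Answer: -3/2*e12 + 3/2*e23 - 9/8*e24 + 21/2*e25 - 2*e34
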